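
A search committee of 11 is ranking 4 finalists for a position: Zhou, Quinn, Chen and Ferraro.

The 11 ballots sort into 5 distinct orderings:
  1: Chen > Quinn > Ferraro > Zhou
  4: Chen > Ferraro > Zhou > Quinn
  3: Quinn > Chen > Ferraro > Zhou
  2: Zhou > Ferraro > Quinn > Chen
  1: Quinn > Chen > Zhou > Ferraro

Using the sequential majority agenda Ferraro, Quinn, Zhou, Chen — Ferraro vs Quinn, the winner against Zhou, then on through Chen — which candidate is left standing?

Chen

Round 1: Ferraro vs Quinn — 6–5, Ferraro advances.
Round 2: Ferraro vs Zhou — 8–3, Ferraro advances.
Round 3: Ferraro vs Chen — 2–9, Chen advances.
Chen survives the agenda.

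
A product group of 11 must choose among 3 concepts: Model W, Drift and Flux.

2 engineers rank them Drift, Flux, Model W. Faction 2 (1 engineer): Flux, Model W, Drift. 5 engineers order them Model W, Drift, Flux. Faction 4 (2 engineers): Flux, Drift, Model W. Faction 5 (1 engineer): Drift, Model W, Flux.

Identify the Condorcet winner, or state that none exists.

Model W

Pairwise majorities:
Model W vs Drift: Model W wins 6–5.
Model W vs Flux: Model W, 6–5.
Drift vs Flux: Drift wins 8–3.
Model W defeats every rival head-to-head and is the Condorcet winner.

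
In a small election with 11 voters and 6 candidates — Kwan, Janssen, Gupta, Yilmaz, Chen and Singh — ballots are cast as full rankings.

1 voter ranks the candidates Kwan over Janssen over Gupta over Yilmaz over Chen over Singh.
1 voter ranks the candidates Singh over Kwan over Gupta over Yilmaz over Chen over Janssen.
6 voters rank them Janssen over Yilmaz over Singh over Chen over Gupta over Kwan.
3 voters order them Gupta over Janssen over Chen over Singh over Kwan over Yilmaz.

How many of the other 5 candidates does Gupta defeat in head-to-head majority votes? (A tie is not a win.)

1

Gupta against each rival (11 voters):
Gupta vs Kwan: 9 to 2, Gupta.
Gupta vs Janssen: Gupta is ranked higher on 1+3 = 4 ballots, Janssen on 7. Janssen wins 7–4.
Gupta vs Yilmaz: Gupta preferred on 1+1+3 = 5 ballots; Yilmaz wins 6–5.
Gupta–Chen: Chen 6–5.
Gupta vs Singh: Gupta is ranked higher on 1+3 = 4 ballots, Singh on 7. Singh wins 7–4.
Gupta beats Kwan; loses to Janssen, Yilmaz, Chen, Singh — 1 pairwise win.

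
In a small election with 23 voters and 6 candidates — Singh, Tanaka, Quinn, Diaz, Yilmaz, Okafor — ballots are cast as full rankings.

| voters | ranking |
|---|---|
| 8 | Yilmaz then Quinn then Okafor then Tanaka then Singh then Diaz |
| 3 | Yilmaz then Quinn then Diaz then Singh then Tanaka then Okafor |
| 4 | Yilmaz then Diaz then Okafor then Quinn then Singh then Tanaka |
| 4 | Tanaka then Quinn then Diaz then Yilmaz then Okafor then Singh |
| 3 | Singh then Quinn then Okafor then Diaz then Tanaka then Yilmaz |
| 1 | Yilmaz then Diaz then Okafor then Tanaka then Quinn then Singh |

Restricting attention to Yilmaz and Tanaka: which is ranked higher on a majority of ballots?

Ballots ranking Yilmaz above Tanaka: 8 + 3 + 4 + 1 = 16.
Ballots ranking Tanaka above Yilmaz: 23 − 16 = 7.
Yilmaz wins the head-to-head 16–7.

Yilmaz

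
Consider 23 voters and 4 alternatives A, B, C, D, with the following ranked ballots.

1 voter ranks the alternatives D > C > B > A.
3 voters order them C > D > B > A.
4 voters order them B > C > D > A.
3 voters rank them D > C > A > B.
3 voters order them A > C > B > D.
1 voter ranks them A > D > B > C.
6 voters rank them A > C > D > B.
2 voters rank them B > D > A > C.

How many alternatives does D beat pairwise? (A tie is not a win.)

D against each rival (23 voters):
D vs A: D wins 13–10.
D vs B: D, 14–9.
D vs C: 1+3+1+2 = 7 for D, 16 for C — C by 16–7.
D beats A, B; loses to C — 2 pairwise wins.

2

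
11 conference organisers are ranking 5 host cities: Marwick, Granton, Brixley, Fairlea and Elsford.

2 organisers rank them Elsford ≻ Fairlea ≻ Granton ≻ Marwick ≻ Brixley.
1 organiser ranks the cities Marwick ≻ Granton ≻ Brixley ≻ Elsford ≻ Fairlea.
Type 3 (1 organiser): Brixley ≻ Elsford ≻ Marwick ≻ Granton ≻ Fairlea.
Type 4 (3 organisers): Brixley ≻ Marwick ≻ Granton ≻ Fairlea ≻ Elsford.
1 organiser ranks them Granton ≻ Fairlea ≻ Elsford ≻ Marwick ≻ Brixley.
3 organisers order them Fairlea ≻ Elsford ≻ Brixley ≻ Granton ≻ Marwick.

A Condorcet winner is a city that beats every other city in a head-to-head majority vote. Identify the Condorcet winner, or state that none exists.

Head-to-head results (11 organisers):
Marwick vs Granton: Granton wins 6–5.
Marwick–Brixley: Brixley 7–4.
Marwick vs Fairlea: Fairlea wins 6–5.
Marwick vs Elsford: Elsford wins 7–4.
Granton vs Brixley: Brixley wins 7–4.
Granton vs Fairlea: Granton wins 6–5.
Granton vs Elsford: Elsford, 6–5.
Brixley–Fairlea: Fairlea 6–5.
Brixley vs Elsford: Elsford, 6–5.
Fairlea vs Elsford: Fairlea wins 7–4.
Each city drops at least one matchup (Marwick loses to Granton; Granton loses to Brixley; Brixley loses to Fairlea; Fairlea loses to Granton; Elsford loses to Fairlea); the cycle Granton > Fairlea > Brixley > Granton rules out a Condorcet winner.

none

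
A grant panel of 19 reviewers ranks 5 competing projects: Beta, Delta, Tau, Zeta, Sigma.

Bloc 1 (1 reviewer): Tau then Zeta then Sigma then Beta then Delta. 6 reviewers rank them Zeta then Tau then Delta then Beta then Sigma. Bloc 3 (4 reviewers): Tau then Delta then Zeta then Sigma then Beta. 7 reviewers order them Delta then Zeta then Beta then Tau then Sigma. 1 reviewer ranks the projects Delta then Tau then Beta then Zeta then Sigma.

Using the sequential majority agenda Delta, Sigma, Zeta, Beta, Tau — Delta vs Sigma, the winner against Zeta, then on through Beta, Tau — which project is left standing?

Tau

Round 1: Delta vs Sigma — 18–1, Delta advances.
Round 2: Delta vs Zeta — 12–7, Delta advances.
Round 3: Delta vs Beta — 18–1, Delta advances.
Round 4: Delta vs Tau — 8–11, Tau advances.
The agenda winner is Tau.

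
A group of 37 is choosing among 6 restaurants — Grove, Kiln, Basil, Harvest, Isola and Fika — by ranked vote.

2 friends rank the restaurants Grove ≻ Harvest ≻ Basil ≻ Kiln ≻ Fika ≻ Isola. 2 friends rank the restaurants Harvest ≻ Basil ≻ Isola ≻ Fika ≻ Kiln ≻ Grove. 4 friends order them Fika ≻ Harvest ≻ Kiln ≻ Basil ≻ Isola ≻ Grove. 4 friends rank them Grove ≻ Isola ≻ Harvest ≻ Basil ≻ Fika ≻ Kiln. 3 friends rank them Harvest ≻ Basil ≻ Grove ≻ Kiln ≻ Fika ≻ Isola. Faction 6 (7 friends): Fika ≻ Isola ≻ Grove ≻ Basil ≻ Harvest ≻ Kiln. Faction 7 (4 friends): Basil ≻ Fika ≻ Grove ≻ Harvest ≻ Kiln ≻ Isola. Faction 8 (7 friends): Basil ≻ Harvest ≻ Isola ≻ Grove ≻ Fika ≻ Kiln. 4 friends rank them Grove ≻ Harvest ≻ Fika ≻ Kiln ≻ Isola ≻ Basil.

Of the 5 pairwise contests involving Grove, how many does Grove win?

Grove against each rival (37 friends):
Grove vs Kiln: Grove, 31–6.
Grove vs Basil: 2+4+7+4 = 17 for Grove, 20 for Basil — Basil by 20–17.
Grove vs Harvest: Grove wins 21–16.
Grove–Isola: Isola 20–17.
Grove–Fika: Grove 20–17.
Grove beats Kiln, Harvest, Fika; loses to Basil, Isola — 3 pairwise wins.

3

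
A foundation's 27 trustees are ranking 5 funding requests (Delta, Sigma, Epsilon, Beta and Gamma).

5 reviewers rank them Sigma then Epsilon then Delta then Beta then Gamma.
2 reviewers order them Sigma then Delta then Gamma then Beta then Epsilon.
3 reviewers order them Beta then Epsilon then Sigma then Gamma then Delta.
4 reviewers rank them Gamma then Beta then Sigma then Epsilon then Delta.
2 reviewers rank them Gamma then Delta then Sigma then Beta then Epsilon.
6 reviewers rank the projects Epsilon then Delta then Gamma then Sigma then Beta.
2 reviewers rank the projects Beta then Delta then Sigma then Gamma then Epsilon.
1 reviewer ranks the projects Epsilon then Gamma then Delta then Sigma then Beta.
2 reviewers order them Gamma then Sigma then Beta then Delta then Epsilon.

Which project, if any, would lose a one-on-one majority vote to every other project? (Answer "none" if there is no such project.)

Pairwise majorities:
Delta–Sigma: Sigma 16–11.
Delta vs Epsilon: 8 to 19, Epsilon.
Delta vs Beta: Delta wins 16–11.
Delta–Gamma: Delta 15–12.
Sigma–Epsilon: Sigma 17–10.
Sigma vs Beta: Sigma preferred on 5+2+2+6+1+2 = 18 ballots; Sigma wins 18–9.
Sigma vs Gamma: Gamma, 15–12.
Epsilon–Beta: Beta 15–12.
Epsilon vs Gamma: Epsilon wins 15–12.
Beta vs Gamma: Gamma, 17–10.
No project is winless: Delta beats Beta; Sigma beats Delta; Epsilon beats Delta; Beta beats Epsilon; Gamma beats Sigma. There is no Condorcet loser.

none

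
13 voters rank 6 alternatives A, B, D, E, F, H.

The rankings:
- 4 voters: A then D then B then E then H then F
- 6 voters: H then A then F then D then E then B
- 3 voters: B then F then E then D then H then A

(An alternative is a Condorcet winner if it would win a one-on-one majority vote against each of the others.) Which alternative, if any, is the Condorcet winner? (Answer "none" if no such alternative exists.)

none

Check each pair by majority over 13 ballots:
A vs B: 4+6 = 10 for A, 3 for B — A by 10–3.
A vs D: A preferred on 4+6 = 10 ballots; A wins 10–3.
A vs E: A preferred on 4+6 = 10 ballots; A wins 10–3.
A vs F: 4+6 = 10 for A, 3 for F — A by 10–3.
A vs H: A is ranked higher on 4 ballots, H on 9. H wins 9–4.
B vs D: 3 to 10, D.
B vs E: 7 to 6, B.
B vs F: 7 to 6, B.
B vs H: 4+3 = 7 for B, 6 for H — B by 7–6.
D vs E: 10 to 3, D.
D vs F: D preferred on 4 ballots; F wins 9–4.
D vs H: D is ranked higher on 4+3 = 7 ballots, H on 6. D wins 7–6.
E vs F: E preferred on 4 ballots; F wins 9–4.
E vs H: E is ranked higher on 4+3 = 7 ballots, H on 6. E wins 7–6.
F vs H: 3 to 10, H.
No alternative is unbeaten: A loses to H; B loses to A; D loses to A; E loses to A; F loses to A; H loses to B. In particular A > B > H > A is a majority cycle — no Condorcet winner exists.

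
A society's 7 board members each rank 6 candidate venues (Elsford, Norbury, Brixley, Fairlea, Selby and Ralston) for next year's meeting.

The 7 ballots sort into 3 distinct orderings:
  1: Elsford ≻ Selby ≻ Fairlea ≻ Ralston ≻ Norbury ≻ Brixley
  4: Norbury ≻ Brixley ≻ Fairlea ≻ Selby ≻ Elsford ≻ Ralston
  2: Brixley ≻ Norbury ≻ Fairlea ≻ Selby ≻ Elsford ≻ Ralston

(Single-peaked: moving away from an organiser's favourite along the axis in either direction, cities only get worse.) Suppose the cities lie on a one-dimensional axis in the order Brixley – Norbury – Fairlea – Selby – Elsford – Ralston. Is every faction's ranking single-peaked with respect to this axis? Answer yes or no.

Axis positions: Brixley=1, Norbury=2, Fairlea=3, Selby=4, Elsford=5, Ralston=6.
Faction 1 (peak Elsford at position 5): ranking walks positions 5-4-3-6-2-1, expanding outward from the peak — single-peaked.
Faction 2 (peak Norbury at position 2): ranking walks positions 2-1-3-4-5-6, expanding outward from the peak — single-peaked.
Faction 3 (peak Brixley at position 1): ranking walks positions 1-2-3-4-5-6, expanding outward from the peak — single-peaked.
Every ranking is single-peaked on this axis.

yes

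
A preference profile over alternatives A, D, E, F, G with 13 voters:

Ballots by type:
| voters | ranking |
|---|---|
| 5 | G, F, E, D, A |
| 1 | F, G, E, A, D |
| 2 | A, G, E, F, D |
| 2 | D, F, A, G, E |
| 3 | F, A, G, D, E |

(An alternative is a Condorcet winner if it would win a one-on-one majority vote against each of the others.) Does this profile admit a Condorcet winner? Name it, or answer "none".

Pairwise majorities:
A vs D: D wins 7–6.
A–E: A 7–6.
A vs F: F wins 11–2.
A vs G: A wins 7–6.
D vs E: E wins 8–5.
D–F: F 11–2.
D–G: G 11–2.
E vs F: F wins 11–2.
E vs G: G wins 13–0.
F vs G: G wins 7–6.
Every alternative loses at least once (A loses to D; D loses to E; E loses to A; F loses to G; G loses to A). The majority relation contains the cycle A → E → D → A, so there is no Condorcet winner.

none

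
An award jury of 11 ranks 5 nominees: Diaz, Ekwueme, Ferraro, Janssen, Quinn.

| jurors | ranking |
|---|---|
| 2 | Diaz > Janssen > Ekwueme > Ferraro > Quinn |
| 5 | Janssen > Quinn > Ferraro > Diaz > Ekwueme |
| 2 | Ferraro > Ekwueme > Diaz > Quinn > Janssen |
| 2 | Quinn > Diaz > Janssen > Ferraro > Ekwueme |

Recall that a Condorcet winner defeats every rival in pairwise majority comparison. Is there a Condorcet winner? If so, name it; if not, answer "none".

Head-to-head results (11 jurors):
Diaz vs Ekwueme: Diaz is ranked higher on 2+5+2 = 9 ballots, Ekwueme on 2. Diaz wins 9–2.
Diaz vs Ferraro: 2+2 = 4 for Diaz, 7 for Ferraro — Ferraro by 7–4.
Diaz vs Janssen: Diaz preferred on 2+2+2 = 6 ballots; Diaz wins 6–5.
Diaz vs Quinn: Diaz preferred on 2+2 = 4 ballots; Quinn wins 7–4.
Ekwueme vs Ferraro: 2 for Ekwueme, 9 for Ferraro — Ferraro by 9–2.
Ekwueme vs Janssen: 2 for Ekwueme, 9 for Janssen — Janssen by 9–2.
Ekwueme vs Quinn: Ekwueme preferred on 2+2 = 4 ballots; Quinn wins 7–4.
Ferraro vs Janssen: Ferraro preferred on 2 ballots; Janssen wins 9–2.
Ferraro vs Quinn: 4 to 7, Quinn.
Janssen vs Quinn: Janssen preferred on 2+5 = 7 ballots; Janssen wins 7–4.
No nominee is unbeaten: Diaz loses to Ferraro; Ekwueme loses to Diaz; Ferraro loses to Janssen; Janssen loses to Diaz; Quinn loses to Janssen. In particular Diaz beats Janssen beats Ferraro beats Diaz is a majority cycle — no Condorcet winner exists.

none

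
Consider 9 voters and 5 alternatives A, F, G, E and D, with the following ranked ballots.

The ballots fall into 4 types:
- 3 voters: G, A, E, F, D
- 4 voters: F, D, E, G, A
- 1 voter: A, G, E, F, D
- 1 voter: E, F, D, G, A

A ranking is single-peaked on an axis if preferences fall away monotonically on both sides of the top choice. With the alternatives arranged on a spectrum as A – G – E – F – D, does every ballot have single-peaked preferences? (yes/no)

yes

Axis positions: A=1, G=2, E=3, F=4, D=5.
Type 1 (peak G at position 2): ranking walks positions 2-1-3-4-5, expanding outward from the peak — single-peaked.
Type 2 (peak F at position 4): ranking walks positions 4-5-3-2-1, expanding outward from the peak — single-peaked.
Type 3 (peak A at position 1): ranking walks positions 1-2-3-4-5, expanding outward from the peak — single-peaked.
Type 4 (peak E at position 3): ranking walks positions 3-4-5-2-1, expanding outward from the peak — single-peaked.
Every ranking is single-peaked on this axis.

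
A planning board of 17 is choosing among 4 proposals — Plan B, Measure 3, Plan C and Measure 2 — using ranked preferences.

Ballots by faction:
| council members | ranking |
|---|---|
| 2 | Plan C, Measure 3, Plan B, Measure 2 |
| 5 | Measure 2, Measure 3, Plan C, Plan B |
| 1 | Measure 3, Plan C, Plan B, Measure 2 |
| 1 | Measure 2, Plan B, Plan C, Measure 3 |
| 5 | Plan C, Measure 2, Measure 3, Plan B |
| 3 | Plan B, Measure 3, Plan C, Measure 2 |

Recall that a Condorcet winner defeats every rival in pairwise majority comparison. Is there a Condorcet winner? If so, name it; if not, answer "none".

Pairwise majorities:
Plan B–Measure 3: Measure 3 13–4.
Plan B–Plan C: Plan C 13–4.
Plan B–Measure 2: Measure 2 11–6.
Measure 3–Plan C: Measure 3 9–8.
Measure 3–Measure 2: Measure 2 11–6.
Plan C vs Measure 2: Plan C wins 11–6.
No option is unbeaten: Plan B loses to Measure 3; Measure 3 loses to Measure 2; Plan C loses to Measure 3; Measure 2 loses to Plan C. In particular Measure 3 > Plan C > Measure 2 > Measure 3 is a majority cycle — no Condorcet winner exists.

none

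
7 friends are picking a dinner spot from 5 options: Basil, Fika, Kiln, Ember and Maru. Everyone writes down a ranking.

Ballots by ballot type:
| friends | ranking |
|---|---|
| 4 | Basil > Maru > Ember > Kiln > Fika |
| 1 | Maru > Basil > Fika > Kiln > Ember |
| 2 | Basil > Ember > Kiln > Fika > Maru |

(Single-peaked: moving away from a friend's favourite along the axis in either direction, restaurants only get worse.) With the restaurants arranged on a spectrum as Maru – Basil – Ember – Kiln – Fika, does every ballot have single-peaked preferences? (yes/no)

Axis positions: Maru=1, Basil=2, Ember=3, Kiln=4, Fika=5.
Ballot type 1 (peak Basil at position 2): ranking walks positions 2-1-3-4-5, expanding outward from the peak — single-peaked.
Ballot type 2: ranking walks positions 1-2-5-4-3; Fika is ranked above Ember even though Ember lies between Fika and the peak Maru on the axis — preferences dip and rise again. Not single-peaked.
Ballot type 3 (peak Basil at position 2): ranking walks positions 2-3-4-5-1, expanding outward from the peak — single-peaked.
Ballot type 2 violates single-peakedness, so the profile is not single-peaked on this axis.

no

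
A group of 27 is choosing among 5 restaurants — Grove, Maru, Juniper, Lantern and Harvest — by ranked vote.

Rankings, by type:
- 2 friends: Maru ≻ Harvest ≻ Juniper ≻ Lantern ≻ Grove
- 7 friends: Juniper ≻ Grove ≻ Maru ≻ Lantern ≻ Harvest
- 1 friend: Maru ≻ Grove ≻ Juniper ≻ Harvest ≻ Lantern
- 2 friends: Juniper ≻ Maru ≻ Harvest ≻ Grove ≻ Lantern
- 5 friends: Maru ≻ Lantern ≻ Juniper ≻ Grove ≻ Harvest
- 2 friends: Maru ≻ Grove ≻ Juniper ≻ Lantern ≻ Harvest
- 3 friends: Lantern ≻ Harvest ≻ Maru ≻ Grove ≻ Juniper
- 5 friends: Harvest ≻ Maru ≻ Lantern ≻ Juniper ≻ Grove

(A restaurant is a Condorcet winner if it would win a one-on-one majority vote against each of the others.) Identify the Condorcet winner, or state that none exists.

Maru

Head-to-head results (27 friends):
Grove vs Maru: Grove preferred on 7 ballots; Maru wins 20–7.
Grove vs Juniper: 6 to 21, Juniper.
Grove vs Lantern: Grove is ranked higher on 7+1+2+2 = 12 ballots, Lantern on 15. Lantern wins 15–12.
Grove vs Harvest: Grove is ranked higher on 7+1+5+2 = 15 ballots, Harvest on 12. Grove wins 15–12.
Maru vs Juniper: Maru preferred on 2+1+5+2+3+5 = 18 ballots; Maru wins 18–9.
Maru vs Lantern: Maru preferred on 24 ballots; Maru wins 24–3.
Maru vs Harvest: Maru preferred on 2+7+1+2+5+2 = 19 ballots; Maru wins 19–8.
Juniper vs Lantern: Juniper is ranked higher on 2+7+1+2+2 = 14 ballots, Lantern on 13. Juniper wins 14–13.
Juniper vs Harvest: 7+1+2+5+2 = 17 for Juniper, 10 for Harvest — Juniper by 17–10.
Lantern vs Harvest: 7+5+2+3 = 17 for Lantern, 10 for Harvest — Lantern by 17–10.
Maru wins every pairwise contest, so Maru is the Condorcet winner.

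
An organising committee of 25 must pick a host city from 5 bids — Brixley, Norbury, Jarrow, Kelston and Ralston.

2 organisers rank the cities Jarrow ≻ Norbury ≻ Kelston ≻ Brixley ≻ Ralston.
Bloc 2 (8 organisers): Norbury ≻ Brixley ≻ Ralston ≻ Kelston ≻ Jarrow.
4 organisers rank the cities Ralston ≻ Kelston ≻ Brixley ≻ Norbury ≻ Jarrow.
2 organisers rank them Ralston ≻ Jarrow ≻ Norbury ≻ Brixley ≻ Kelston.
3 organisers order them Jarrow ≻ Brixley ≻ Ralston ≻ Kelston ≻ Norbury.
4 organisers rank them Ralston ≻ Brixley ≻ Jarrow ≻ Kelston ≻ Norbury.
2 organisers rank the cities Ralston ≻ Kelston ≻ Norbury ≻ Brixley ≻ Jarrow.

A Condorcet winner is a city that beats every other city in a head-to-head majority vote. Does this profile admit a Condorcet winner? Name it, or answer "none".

none

Check each pair by majority over 25 ballots:
Brixley vs Norbury: Brixley is ranked higher on 4+3+4 = 11 ballots, Norbury on 14. Norbury wins 14–11.
Brixley vs Jarrow: 8+4+4+2 = 18 for Brixley, 7 for Jarrow — Brixley by 18–7.
Brixley vs Kelston: 17 to 8, Brixley.
Brixley vs Ralston: 13 to 12, Brixley.
Norbury vs Jarrow: Norbury preferred on 8+4+2 = 14 ballots; Norbury wins 14–11.
Norbury vs Kelston: 12 to 13, Kelston.
Norbury vs Ralston: Norbury preferred on 2+8 = 10 ballots; Ralston wins 15–10.
Jarrow vs Kelston: 11 to 14, Kelston.
Jarrow vs Ralston: Jarrow preferred on 2+3 = 5 ballots; Ralston wins 20–5.
Kelston vs Ralston: 2 for Kelston, 23 for Ralston — Ralston by 23–2.
No city is unbeaten: Brixley loses to Norbury; Norbury loses to Kelston; Jarrow loses to Brixley; Kelston loses to Brixley; Ralston loses to Brixley. In particular Brixley beats Kelston beats Norbury beats Brixley is a majority cycle — no Condorcet winner exists.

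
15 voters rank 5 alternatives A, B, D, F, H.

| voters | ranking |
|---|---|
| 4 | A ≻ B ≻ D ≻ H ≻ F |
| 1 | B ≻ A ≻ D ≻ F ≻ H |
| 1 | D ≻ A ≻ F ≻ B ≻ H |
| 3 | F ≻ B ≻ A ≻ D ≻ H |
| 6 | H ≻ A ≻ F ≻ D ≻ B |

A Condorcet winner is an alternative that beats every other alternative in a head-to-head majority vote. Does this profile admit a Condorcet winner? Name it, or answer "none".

Head-to-head results (15 voters):
A vs B: A, 11–4.
A vs D: A wins 14–1.
A vs F: A wins 12–3.
A vs H: A wins 9–6.
B vs D: B wins 8–7.
B–F: F 10–5.
B vs H: B, 9–6.
D–F: F 9–6.
D–H: D 9–6.
F vs H: H wins 10–5.
A defeats every rival head-to-head and is the Condorcet winner.

A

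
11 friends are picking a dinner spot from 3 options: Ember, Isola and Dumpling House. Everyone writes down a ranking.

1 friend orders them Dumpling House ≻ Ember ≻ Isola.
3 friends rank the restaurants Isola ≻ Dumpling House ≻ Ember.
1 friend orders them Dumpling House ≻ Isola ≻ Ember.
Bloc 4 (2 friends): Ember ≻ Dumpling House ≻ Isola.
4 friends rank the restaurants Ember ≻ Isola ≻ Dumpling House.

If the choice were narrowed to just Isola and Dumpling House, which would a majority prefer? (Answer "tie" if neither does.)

Ballots ranking Isola above Dumpling House: 3 + 4 = 7.
Ballots ranking Dumpling House above Isola: 11 − 7 = 4.
Isola wins the head-to-head 7–4.

Isola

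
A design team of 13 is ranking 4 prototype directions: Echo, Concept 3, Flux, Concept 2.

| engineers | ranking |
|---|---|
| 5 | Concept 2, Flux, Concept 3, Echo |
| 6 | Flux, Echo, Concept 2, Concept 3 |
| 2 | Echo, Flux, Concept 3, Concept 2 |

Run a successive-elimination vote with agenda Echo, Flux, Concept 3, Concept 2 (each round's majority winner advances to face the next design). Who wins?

Round 1: Echo vs Flux — 2–11, Flux advances.
Round 2: Flux vs Concept 3 — 13–0, Flux advances.
Round 3: Flux vs Concept 2 — 8–5, Flux advances.
The agenda winner is Flux.

Flux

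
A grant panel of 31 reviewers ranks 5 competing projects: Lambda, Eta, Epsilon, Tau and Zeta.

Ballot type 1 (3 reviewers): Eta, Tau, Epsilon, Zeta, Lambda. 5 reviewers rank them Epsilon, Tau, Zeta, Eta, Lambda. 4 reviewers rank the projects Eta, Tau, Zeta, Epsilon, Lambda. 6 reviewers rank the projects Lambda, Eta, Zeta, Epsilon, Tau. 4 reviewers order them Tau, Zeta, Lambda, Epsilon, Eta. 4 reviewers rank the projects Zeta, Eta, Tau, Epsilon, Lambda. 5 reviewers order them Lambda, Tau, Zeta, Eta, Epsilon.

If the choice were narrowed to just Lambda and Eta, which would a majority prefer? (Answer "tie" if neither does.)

Ballots ranking Lambda above Eta: 6 + 4 + 5 = 15.
Ballots ranking Eta above Lambda: 31 − 15 = 16.
Eta wins the head-to-head 16–15.

Eta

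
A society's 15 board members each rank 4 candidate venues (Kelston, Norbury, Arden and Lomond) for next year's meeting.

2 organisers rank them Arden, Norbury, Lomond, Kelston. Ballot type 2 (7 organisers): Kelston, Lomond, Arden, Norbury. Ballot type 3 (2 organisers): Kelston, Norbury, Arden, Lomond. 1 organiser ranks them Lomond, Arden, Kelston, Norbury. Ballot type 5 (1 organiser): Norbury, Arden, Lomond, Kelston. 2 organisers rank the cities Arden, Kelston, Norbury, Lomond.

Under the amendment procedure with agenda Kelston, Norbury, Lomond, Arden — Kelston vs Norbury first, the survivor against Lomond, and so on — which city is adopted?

Kelston

Round 1: Kelston vs Norbury — 12–3, Kelston advances.
Round 2: Kelston vs Lomond — 11–4, Kelston advances.
Round 3: Kelston vs Arden — 9–6, Kelston advances.
Kelston survives the agenda.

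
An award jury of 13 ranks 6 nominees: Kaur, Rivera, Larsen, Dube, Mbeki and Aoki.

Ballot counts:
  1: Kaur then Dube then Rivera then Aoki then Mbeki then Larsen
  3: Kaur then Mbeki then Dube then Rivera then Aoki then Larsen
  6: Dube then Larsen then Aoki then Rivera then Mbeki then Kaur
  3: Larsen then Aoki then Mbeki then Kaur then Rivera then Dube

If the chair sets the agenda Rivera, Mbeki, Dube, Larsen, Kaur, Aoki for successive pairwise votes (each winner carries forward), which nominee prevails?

Aoki

Round 1: Rivera vs Mbeki — 7–6, Rivera advances.
Round 2: Rivera vs Dube — 3–10, Dube advances.
Round 3: Dube vs Larsen — 10–3, Dube advances.
Round 4: Dube vs Kaur — 6–7, Kaur advances.
Round 5: Kaur vs Aoki — 4–9, Aoki advances.
The agenda winner is Aoki.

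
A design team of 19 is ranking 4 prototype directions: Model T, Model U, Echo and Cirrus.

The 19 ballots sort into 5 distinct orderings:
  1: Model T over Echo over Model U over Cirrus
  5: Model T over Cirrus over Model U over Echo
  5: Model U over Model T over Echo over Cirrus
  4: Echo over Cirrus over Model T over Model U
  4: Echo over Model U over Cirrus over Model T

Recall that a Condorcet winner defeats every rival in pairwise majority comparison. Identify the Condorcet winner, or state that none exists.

Head-to-head results (19 engineers):
Model T–Model U: Model T 10–9.
Model T vs Echo: Model T preferred on 1+5+5 = 11 ballots; Model T wins 11–8.
Model T vs Cirrus: Model T preferred on 1+5+5 = 11 ballots; Model T wins 11–8.
Model U vs Echo: Model U is ranked higher on 5+5 = 10 ballots, Echo on 9. Model U wins 10–9.
Model U–Cirrus: Model U 10–9.
Echo vs Cirrus: Echo preferred on 1+5+4+4 = 14 ballots; Echo wins 14–5.
Only Model T has no losses; Model T is the Condorcet winner.

Model T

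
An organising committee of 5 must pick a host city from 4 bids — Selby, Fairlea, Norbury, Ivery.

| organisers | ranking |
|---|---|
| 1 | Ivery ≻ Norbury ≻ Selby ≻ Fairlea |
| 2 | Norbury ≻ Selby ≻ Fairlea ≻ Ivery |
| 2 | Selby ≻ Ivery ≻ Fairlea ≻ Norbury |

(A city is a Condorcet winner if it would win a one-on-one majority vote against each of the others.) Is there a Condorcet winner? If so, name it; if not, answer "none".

Head-to-head results (5 organisers):
Selby–Fairlea: Selby 5–0.
Selby–Norbury: Norbury 3–2.
Selby vs Ivery: Selby wins 4–1.
Fairlea vs Norbury: Norbury, 3–2.
Fairlea vs Ivery: Ivery, 3–2.
Norbury vs Ivery: Ivery, 3–2.
Each city drops at least one matchup (Selby loses to Norbury; Fairlea loses to Selby; Norbury loses to Ivery; Ivery loses to Selby); the cycle Selby > Ivery > Norbury > Selby rules out a Condorcet winner.

none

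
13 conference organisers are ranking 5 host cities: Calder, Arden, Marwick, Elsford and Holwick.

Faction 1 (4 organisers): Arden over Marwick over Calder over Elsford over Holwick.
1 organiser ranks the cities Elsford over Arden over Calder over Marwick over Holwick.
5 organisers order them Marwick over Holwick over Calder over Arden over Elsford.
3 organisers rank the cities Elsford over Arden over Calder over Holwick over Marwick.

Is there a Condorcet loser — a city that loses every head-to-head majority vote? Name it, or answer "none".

Pairwise majorities:
Calder–Arden: Arden 8–5.
Calder vs Marwick: Marwick, 9–4.
Calder vs Elsford: Calder, 9–4.
Calder vs Holwick: Calder wins 8–5.
Arden vs Marwick: Arden preferred on 4+1+3 = 8 ballots; Arden wins 8–5.
Arden vs Elsford: Arden wins 9–4.
Arden vs Holwick: Arden wins 8–5.
Marwick vs Elsford: Marwick wins 9–4.
Marwick vs Holwick: Marwick preferred on 4+1+5 = 10 ballots; Marwick wins 10–3.
Elsford vs Holwick: Elsford, 8–5.
Holwick loses to every other city — it is the Condorcet loser.

Holwick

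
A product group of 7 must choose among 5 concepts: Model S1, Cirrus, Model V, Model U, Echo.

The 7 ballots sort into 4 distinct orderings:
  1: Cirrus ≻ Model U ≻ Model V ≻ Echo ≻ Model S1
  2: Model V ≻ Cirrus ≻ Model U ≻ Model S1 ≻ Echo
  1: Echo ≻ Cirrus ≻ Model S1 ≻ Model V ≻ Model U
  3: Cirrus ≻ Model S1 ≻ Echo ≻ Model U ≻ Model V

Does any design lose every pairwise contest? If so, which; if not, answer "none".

Model V

Head-to-head results (7 engineers):
Model S1 vs Cirrus: 0 to 7, Cirrus.
Model S1 vs Model V: 1+3 = 4 for Model S1, 3 for Model V — Model S1 by 4–3.
Model S1–Model U: Model S1 4–3.
Model S1 vs Echo: 5 to 2, Model S1.
Cirrus vs Model V: Cirrus is ranked higher on 1+1+3 = 5 ballots, Model V on 2. Cirrus wins 5–2.
Cirrus vs Model U: Cirrus is ranked higher on 1+2+1+3 = 7 ballots, Model U on 0. Cirrus wins 7–0.
Cirrus vs Echo: Cirrus is ranked higher on 1+2+3 = 6 ballots, Echo on 1. Cirrus wins 6–1.
Model V vs Model U: Model U wins 4–3.
Model V vs Echo: Echo wins 4–3.
Model U vs Echo: 1+2 = 3 for Model U, 4 for Echo — Echo by 4–3.
Model V is beaten in every head-to-head and is the Condorcet loser.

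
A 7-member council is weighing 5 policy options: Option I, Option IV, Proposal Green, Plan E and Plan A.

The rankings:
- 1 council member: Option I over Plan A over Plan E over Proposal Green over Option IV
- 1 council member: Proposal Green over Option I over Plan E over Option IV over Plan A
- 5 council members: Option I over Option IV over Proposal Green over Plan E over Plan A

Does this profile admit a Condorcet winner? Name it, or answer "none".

Option I

Check each pair by majority over 7 ballots:
Option I vs Option IV: Option I wins 7–0.
Option I vs Proposal Green: Option I, 6–1.
Option I vs Plan E: Option I, 7–0.
Option I–Plan A: Option I 7–0.
Option IV vs Proposal Green: Option IV, 5–2.
Option IV vs Plan E: Option IV wins 5–2.
Option IV–Plan A: Option IV 6–1.
Proposal Green vs Plan E: Proposal Green, 6–1.
Proposal Green vs Plan A: Proposal Green, 6–1.
Plan E–Plan A: Plan E 6–1.
Option I wins every pairwise contest, so Option I is the Condorcet winner.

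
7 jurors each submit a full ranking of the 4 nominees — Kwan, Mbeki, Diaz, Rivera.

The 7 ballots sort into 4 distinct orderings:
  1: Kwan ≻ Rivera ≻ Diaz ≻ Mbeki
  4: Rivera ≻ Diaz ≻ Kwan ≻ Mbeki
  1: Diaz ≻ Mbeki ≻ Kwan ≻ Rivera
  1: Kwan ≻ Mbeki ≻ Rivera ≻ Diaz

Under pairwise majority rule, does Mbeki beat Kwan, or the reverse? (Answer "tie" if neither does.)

Ballots ranking Mbeki above Kwan: 1.
Ballots ranking Kwan above Mbeki: 7 − 1 = 6.
Kwan wins the head-to-head 6–1.

Kwan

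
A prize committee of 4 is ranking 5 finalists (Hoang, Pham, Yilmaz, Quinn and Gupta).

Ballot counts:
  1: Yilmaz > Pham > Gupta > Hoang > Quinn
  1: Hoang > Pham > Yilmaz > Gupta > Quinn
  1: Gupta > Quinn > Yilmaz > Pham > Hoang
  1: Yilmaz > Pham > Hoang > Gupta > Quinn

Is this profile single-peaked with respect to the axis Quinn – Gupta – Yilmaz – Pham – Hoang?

yes

Axis positions: Quinn=1, Gupta=2, Yilmaz=3, Pham=4, Hoang=5.
Type 1 (peak Yilmaz at position 3): ranking walks positions 3-4-2-5-1, expanding outward from the peak — single-peaked.
Type 2 (peak Hoang at position 5): ranking walks positions 5-4-3-2-1, expanding outward from the peak — single-peaked.
Type 3 (peak Gupta at position 2): ranking walks positions 2-1-3-4-5, expanding outward from the peak — single-peaked.
Type 4 (peak Yilmaz at position 3): ranking walks positions 3-4-5-2-1, expanding outward from the peak — single-peaked.
Every ranking is single-peaked on this axis.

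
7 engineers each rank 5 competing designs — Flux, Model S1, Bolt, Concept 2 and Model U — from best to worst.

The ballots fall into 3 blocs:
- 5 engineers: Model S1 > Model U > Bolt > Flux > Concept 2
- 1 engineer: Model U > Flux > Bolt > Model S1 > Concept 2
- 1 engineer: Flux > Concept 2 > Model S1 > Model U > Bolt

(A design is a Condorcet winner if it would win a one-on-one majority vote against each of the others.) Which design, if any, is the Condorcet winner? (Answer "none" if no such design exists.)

Model S1

Check each pair by majority over 7 ballots:
Flux vs Model S1: Flux preferred on 1+1 = 2 ballots; Model S1 wins 5–2.
Flux vs Bolt: 2 to 5, Bolt.
Flux vs Concept 2: Flux is ranked higher on 5+1+1 = 7 ballots, Concept 2 on 0. Flux wins 7–0.
Flux vs Model U: 1 to 6, Model U.
Model S1 vs Bolt: 5+1 = 6 for Model S1, 1 for Bolt — Model S1 by 6–1.
Model S1 vs Concept 2: 5+1 = 6 for Model S1, 1 for Concept 2 — Model S1 by 6–1.
Model S1 vs Model U: 6 to 1, Model S1.
Bolt vs Concept 2: Bolt preferred on 5+1 = 6 ballots; Bolt wins 6–1.
Bolt vs Model U: Bolt preferred on 0 ballots; Model U wins 7–0.
Concept 2 vs Model U: Concept 2 preferred on 1 ballot; Model U wins 6–1.
Model S1 wins every pairwise contest, so Model S1 is the Condorcet winner.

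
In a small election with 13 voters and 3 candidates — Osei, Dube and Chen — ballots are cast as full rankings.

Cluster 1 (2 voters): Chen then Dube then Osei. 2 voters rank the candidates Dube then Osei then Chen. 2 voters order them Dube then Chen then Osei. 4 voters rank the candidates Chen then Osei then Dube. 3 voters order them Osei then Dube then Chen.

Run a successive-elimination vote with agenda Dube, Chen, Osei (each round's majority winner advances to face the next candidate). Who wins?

Round 1: Dube vs Chen — 7–6, Dube advances.
Round 2: Dube vs Osei — 6–7, Osei advances.
The agenda winner is Osei.

Osei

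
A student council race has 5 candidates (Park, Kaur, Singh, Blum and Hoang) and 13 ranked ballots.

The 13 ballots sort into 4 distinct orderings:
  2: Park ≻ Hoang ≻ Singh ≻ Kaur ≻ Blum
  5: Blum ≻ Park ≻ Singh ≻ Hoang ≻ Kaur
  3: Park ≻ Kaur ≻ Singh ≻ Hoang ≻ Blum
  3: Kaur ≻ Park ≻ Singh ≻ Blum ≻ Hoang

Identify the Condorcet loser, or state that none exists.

none

Pairwise majorities:
Park vs Kaur: Park wins 10–3.
Park vs Singh: Park preferred on 2+5+3+3 = 13 ballots; Park wins 13–0.
Park–Blum: Park 8–5.
Park vs Hoang: 2+5+3+3 = 13 for Park, 0 for Hoang — Park by 13–0.
Kaur vs Singh: Kaur is ranked higher on 3+3 = 6 ballots, Singh on 7. Singh wins 7–6.
Kaur vs Blum: Kaur preferred on 2+3+3 = 8 ballots; Kaur wins 8–5.
Kaur vs Hoang: Kaur is ranked higher on 3+3 = 6 ballots, Hoang on 7. Hoang wins 7–6.
Singh vs Blum: Singh, 8–5.
Singh vs Hoang: Singh preferred on 5+3+3 = 11 ballots; Singh wins 11–2.
Blum vs Hoang: Blum wins 8–5.
Every candidate wins at least one matchup (Park beats Kaur; Kaur beats Blum; Singh beats Kaur; Blum beats Hoang; Hoang beats Kaur), so there is no Condorcet loser.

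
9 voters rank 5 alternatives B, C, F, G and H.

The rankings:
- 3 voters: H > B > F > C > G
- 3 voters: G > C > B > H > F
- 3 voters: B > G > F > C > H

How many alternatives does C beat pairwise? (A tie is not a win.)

C against each rival (9 voters):
C vs B: 3 to 6, B.
C vs F: F, 6–3.
C vs G: 3 to 6, G.
C vs H: C, 6–3.
C beats H; loses to B, F, G — 1 pairwise win.

1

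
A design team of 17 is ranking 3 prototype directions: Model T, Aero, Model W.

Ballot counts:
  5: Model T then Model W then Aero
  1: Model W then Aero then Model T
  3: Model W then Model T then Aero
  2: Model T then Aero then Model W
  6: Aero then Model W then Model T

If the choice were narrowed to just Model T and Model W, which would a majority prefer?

Model W

Ballots ranking Model T above Model W: 5 + 2 = 7.
Ballots ranking Model W above Model T: 17 − 7 = 10.
Model W wins the head-to-head 10–7.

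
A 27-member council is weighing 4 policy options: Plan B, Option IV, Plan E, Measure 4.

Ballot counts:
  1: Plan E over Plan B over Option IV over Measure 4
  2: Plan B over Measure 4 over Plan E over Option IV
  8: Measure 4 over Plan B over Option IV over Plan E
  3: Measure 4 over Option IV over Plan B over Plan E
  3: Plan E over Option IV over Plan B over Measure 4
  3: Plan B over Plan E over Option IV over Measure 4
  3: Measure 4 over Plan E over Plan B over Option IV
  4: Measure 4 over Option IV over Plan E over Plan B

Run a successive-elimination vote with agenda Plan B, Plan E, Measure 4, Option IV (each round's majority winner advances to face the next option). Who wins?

Round 1: Plan B vs Plan E — 16–11, Plan B advances.
Round 2: Plan B vs Measure 4 — 9–18, Measure 4 advances.
Round 3: Measure 4 vs Option IV — 20–7, Measure 4 advances.
Measure 4 survives the agenda.

Measure 4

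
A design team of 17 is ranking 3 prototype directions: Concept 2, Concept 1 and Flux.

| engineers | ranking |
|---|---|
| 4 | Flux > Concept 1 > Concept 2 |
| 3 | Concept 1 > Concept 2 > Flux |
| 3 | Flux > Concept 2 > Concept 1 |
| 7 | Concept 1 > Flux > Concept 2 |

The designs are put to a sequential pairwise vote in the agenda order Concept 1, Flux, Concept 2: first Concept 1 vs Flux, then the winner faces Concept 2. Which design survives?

Concept 1

Round 1: Concept 1 vs Flux — 10–7, Concept 1 advances.
Round 2: Concept 1 vs Concept 2 — 14–3, Concept 1 advances.
The agenda winner is Concept 1.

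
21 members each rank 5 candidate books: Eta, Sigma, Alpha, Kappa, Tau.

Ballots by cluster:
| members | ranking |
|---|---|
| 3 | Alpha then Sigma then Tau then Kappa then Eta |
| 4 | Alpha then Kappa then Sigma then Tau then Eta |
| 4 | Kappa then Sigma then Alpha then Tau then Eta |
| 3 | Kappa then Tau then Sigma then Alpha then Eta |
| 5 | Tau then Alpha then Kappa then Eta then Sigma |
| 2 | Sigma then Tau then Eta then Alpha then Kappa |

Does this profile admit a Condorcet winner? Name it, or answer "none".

Check each pair by majority over 21 ballots:
Eta vs Sigma: Sigma wins 16–5.
Eta vs Alpha: Alpha wins 19–2.
Eta–Kappa: Kappa 19–2.
Eta–Tau: Tau 21–0.
Sigma vs Alpha: Alpha, 12–9.
Sigma–Kappa: Kappa 16–5.
Sigma vs Tau: Sigma, 13–8.
Alpha–Kappa: Alpha 14–7.
Alpha vs Tau: Alpha wins 11–10.
Kappa–Tau: Kappa 11–10.
Alpha beats each of Eta, Sigma, Kappa, Tau — Alpha is the Condorcet winner.

Alpha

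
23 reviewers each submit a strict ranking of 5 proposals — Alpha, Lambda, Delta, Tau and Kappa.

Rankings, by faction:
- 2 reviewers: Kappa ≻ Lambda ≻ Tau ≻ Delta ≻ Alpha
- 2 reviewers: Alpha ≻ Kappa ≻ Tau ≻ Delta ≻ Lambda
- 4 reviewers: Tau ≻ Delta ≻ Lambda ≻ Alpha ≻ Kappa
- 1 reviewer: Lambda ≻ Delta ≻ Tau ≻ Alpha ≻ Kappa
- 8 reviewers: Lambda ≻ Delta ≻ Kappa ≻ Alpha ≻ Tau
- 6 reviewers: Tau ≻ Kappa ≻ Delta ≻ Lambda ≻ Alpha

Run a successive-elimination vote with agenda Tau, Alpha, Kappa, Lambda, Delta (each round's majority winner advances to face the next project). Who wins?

Round 1: Tau vs Alpha — 13–10, Tau advances.
Round 2: Tau vs Kappa — 11–12, Kappa advances.
Round 3: Kappa vs Lambda — 10–13, Lambda advances.
Round 4: Lambda vs Delta — 11–12, Delta advances.
The agenda winner is Delta.

Delta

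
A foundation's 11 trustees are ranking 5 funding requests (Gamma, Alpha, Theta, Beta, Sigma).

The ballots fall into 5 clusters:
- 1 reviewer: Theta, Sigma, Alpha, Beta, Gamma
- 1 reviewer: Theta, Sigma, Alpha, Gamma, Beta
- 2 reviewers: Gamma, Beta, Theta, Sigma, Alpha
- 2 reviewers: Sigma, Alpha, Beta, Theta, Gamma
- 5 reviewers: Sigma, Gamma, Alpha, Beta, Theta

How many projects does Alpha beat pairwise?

Alpha against each rival (11 reviewers):
Alpha vs Gamma: 1+1+2 = 4 for Alpha, 7 for Gamma — Gamma by 7–4.
Alpha vs Theta: Alpha, 7–4.
Alpha vs Beta: Alpha is ranked higher on 1+1+2+5 = 9 ballots, Beta on 2. Alpha wins 9–2.
Alpha vs Sigma: Sigma wins 11–0.
Alpha beats Theta, Beta; loses to Gamma, Sigma — 2 pairwise wins.

2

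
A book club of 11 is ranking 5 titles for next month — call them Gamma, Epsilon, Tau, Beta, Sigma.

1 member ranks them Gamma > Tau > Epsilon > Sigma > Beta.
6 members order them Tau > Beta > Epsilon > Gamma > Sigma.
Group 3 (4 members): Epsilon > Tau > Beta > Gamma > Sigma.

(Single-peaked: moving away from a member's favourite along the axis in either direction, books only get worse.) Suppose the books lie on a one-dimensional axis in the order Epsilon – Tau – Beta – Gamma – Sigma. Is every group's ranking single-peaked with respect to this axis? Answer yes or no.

no

Axis positions: Epsilon=1, Tau=2, Beta=3, Gamma=4, Sigma=5.
Group 1: ranking walks positions 4-2-1-5-3; Tau is ranked above Beta even though Beta lies between Tau and the peak Gamma on the axis — preferences dip and rise again. Not single-peaked.
Group 2 (peak Tau at position 2): ranking walks positions 2-3-1-4-5, expanding outward from the peak — single-peaked.
Group 3 (peak Epsilon at position 1): ranking walks positions 1-2-3-4-5, expanding outward from the peak — single-peaked.
Group 1 violates single-peakedness, so the profile is not single-peaked on this axis.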